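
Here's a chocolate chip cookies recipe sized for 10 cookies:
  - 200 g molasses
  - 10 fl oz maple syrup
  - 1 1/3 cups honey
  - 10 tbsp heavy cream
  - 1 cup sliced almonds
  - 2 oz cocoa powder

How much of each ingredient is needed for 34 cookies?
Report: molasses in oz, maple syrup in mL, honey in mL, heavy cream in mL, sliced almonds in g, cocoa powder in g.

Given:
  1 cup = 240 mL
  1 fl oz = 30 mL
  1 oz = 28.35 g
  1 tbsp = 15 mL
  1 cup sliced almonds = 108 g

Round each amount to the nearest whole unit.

molasses: 24 oz; maple syrup: 1020 mL; honey: 1088 mL; heavy cream: 510 mL; sliced almonds: 367 g; cocoa powder: 193 g

Scaling factor: 34/10 = 17/5 = 3.4.
molasses: 200 g × 17/5 ÷ 28.35 g/oz ≈ 24 oz
maple syrup: 10 fl oz × 17/5 × 30 mL/fl oz = 1020 mL
honey: 4/3 cup × 17/5 × 240 mL/cup = 1088 mL
heavy cream: 10 tbsp × 17/5 × 15 mL/tbsp = 510 mL
sliced almonds: 1 cup × 17/5 × 108 g/cup ≈ 367 g
cocoa powder: 2 oz × 17/5 × 28.35 g/oz ≈ 193 g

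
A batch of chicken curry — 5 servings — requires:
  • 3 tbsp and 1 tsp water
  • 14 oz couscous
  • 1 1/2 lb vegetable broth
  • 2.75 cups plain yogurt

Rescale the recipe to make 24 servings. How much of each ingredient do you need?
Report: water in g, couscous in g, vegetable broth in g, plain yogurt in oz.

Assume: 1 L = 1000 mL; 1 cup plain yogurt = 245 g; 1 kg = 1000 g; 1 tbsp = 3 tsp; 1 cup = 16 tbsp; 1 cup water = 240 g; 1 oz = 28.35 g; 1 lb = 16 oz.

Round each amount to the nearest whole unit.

Scaling factor: 24/5 = 4.8.
water: (3 tbsp + 1 tsp = 10/3 tbsp) × 24/5 ÷ 16 tbsp/cup × 240 g/cup = 240 g
couscous: 14 oz × 24/5 × 28.35 g/oz ≈ 1905 g
vegetable broth: 1.5 lb × 24/5 × 16 oz/lb × 28.35 g/oz ≈ 3266 g
plain yogurt: 2.75 cup × 24/5 × 245 g/cup ÷ 28.35 g/oz ≈ 114 oz

water: 240 g; couscous: 1905 g; vegetable broth: 3266 g; plain yogurt: 114 oz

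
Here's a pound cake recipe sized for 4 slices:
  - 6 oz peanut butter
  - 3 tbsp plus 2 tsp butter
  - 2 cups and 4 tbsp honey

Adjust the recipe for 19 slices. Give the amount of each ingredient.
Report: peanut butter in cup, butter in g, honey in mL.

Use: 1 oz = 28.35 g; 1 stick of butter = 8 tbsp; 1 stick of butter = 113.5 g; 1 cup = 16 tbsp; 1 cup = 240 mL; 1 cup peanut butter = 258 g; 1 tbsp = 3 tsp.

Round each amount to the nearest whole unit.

Scaling factor: 19/4 = 4.75.
peanut butter: 6 oz × 19/4 × 28.35 g/oz ÷ 258 g/cup ≈ 3 cup
butter: (3 tbsp + 2 tsp = 11/3 tbsp) × 19/4 ÷ 8 tbsp/stick × 113.5 g/stick ≈ 247 g
honey: (2 cup + 4 tbsp = 2.25 cup) × 19/4 × 240 mL/cup = 2565 mL

peanut butter: 3 cup; butter: 247 g; honey: 2565 mL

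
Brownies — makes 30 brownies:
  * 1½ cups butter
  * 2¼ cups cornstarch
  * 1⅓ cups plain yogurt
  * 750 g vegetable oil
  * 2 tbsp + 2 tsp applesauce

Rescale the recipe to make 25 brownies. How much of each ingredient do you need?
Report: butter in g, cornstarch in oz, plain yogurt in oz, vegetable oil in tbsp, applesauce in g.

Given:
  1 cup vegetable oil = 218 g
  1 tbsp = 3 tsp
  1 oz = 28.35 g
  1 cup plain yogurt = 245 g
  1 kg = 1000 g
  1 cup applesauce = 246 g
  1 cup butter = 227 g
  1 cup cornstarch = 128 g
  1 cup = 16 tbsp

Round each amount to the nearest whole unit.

butter: 284 g; cornstarch: 8 oz; plain yogurt: 10 oz; vegetable oil: 46 tbsp; applesauce: 34 g

Scaling factor: 25/30 = 5/6.
butter: 1.5 cup × 5/6 × 227 g/cup ≈ 284 g
cornstarch: 2.25 cup × 5/6 × 128 g/cup ÷ 28.35 g/oz ≈ 8 oz
plain yogurt: 4/3 cup × 5/6 × 245 g/cup ÷ 28.35 g/oz ≈ 10 oz
vegetable oil: 750 g × 5/6 ÷ 218 g/cup × 16 tbsp/cup ≈ 46 tbsp
applesauce: (2 tbsp + 2 tsp = 8/3 tbsp) × 5/6 ÷ 16 tbsp/cup × 246 g/cup ≈ 34 g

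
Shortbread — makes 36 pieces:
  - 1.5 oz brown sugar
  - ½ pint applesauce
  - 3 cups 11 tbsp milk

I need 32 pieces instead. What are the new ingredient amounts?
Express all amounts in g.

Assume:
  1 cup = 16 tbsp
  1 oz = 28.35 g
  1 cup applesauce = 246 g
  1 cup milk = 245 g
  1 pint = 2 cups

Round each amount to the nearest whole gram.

Scaling factor: 32/36 = 8/9.
brown sugar: 1.5 oz × 8/9 × 28.35 g/oz ≈ 38 g
applesauce: 0.5 pint × 8/9 × 2 cup/pint × 246 g/cup ≈ 219 g
milk: (3 cup + 11 tbsp = 3.6875 cup) × 8/9 × 245 g/cup ≈ 803 g

brown sugar: 38 g; applesauce: 219 g; milk: 803 g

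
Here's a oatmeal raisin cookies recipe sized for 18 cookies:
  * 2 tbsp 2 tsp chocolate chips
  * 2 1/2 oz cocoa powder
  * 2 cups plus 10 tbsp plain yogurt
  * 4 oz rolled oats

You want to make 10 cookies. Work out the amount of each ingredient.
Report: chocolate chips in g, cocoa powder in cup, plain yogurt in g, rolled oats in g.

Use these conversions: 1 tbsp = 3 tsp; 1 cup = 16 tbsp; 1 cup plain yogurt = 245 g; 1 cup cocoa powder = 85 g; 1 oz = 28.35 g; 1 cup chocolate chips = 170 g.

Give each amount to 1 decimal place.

Scaling factor: 10/18 = 5/9.
chocolate chips: (2 tbsp + 2 tsp = 8/3 tbsp) × 5/9 ÷ 16 tbsp/cup × 170 g/cup ≈ 15.7 g
cocoa powder: 2.5 oz × 5/9 × 28.35 g/oz ÷ 85 g/cup ≈ 0.5 cup
plain yogurt: (2 cup + 10 tbsp = 2.625 cup) × 5/9 × 245 g/cup ≈ 357.3 g
rolled oats: 4 oz × 5/9 × 28.35 g/oz = 63.0 g

chocolate chips: 15.7 g; cocoa powder: 0.5 cup; plain yogurt: 357.3 g; rolled oats: 63.0 g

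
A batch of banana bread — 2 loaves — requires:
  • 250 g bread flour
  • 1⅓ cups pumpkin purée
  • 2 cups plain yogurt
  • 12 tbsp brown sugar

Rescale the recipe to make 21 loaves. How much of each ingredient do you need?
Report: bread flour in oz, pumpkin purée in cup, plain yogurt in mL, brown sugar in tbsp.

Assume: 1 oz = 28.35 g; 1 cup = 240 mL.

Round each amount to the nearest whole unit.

bread flour: 93 oz; pumpkin purée: 14 cup; plain yogurt: 5040 mL; brown sugar: 126 tbsp

Scaling factor: 21/2 = 10.5.
bread flour: 250 g × 21/2 ÷ 28.35 g/oz ≈ 93 oz
pumpkin purée: 4/3 cup × 21/2 = 14 cup
plain yogurt: 2 cup × 21/2 × 240 mL/cup = 5040 mL
brown sugar: 12 tbsp × 21/2 = 126 tbsp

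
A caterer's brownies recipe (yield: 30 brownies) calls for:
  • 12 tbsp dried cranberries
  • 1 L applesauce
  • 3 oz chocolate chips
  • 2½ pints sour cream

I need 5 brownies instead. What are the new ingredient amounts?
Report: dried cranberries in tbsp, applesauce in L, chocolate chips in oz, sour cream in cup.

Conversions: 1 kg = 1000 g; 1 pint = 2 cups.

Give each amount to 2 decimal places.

dried cranberries: 2.00 tbsp; applesauce: 0.17 L; chocolate chips: 0.50 oz; sour cream: 0.83 cup

Scaling factor: 5/30 = 1/6.
dried cranberries: 12 tbsp × 1/6 = 2.00 tbsp
applesauce: 1 L × 1/6 ≈ 0.17 L
chocolate chips: 3 oz × 1/6 = 0.50 oz
sour cream: 2.5 pint × 1/6 × 2 cup/pint ≈ 0.83 cup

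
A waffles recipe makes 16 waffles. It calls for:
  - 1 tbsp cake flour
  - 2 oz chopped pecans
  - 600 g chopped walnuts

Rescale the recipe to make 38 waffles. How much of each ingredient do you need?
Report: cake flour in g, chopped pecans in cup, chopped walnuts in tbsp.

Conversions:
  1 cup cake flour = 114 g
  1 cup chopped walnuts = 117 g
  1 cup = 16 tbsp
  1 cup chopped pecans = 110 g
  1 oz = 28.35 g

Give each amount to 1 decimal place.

cake flour: 16.9 g; chopped pecans: 1.2 cup; chopped walnuts: 194.9 tbsp

Scaling factor: 38/16 = 19/8 = 2.375.
cake flour: 1 tbsp × 19/8 ÷ 16 tbsp/cup × 114 g/cup ≈ 16.9 g
chopped pecans: 2 oz × 19/8 × 28.35 g/oz ÷ 110 g/cup ≈ 1.2 cup
chopped walnuts: 600 g × 19/8 ÷ 117 g/cup × 16 tbsp/cup ≈ 194.9 tbsp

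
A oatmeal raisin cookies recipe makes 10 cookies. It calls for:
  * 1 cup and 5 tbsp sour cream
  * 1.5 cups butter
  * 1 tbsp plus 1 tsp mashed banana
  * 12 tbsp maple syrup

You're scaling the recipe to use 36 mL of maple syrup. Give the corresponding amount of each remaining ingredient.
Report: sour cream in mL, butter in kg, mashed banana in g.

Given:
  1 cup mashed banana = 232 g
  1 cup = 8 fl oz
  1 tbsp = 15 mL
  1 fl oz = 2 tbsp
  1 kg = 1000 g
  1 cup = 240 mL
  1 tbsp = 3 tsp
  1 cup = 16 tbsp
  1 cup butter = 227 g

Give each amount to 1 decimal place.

The original recipe has 180 mL of maple syrup, so the scaling factor is 36 ÷ 180 = 1/5 = 0.2.
sour cream: (1 cup + 5 tbsp = 1.3125 cup) × 1/5 × 240 mL/cup = 63.0 mL
butter: 1.5 cup × 1/5 × 227 g/cup ÷ 1000 g/kg ≈ 0.1 kg
mashed banana: (1 tbsp + 1 tsp = 4/3 tbsp) × 1/5 ÷ 16 tbsp/cup × 232 g/cup ≈ 3.9 g

sour cream: 63.0 mL; butter: 0.1 kg; mashed banana: 3.9 g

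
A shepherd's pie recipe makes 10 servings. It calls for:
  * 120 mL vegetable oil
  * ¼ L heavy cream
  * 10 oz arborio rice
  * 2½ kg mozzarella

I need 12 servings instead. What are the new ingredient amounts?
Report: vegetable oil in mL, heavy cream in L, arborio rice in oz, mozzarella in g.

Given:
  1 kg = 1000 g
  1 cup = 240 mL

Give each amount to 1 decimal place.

vegetable oil: 144.0 mL; heavy cream: 0.3 L; arborio rice: 12.0 oz; mozzarella: 3000.0 g

Scaling factor: 12/10 = 6/5 = 1.2.
vegetable oil: 120 mL × 6/5 = 144.0 mL
heavy cream: 0.25 L × 6/5 = 0.3 L
arborio rice: 10 oz × 6/5 = 12.0 oz
mozzarella: 2.5 kg × 6/5 × 1000 g/kg = 3000.0 g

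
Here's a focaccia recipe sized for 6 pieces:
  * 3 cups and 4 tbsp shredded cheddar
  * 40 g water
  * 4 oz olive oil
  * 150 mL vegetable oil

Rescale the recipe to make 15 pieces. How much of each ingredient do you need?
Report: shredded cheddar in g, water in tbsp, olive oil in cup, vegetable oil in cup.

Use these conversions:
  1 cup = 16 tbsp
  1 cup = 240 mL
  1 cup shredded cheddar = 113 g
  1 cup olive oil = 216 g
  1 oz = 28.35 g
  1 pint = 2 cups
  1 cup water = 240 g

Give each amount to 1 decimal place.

shredded cheddar: 918.1 g; water: 6.7 tbsp; olive oil: 1.3 cup; vegetable oil: 1.6 cup

Scaling factor: 15/6 = 5/2 = 2.5.
shredded cheddar: (3 cup + 4 tbsp = 3.25 cup) × 5/2 × 113 g/cup ≈ 918.1 g
water: 40 g × 5/2 ÷ 240 g/cup × 16 tbsp/cup ≈ 6.7 tbsp
olive oil: 4 oz × 5/2 × 28.35 g/oz ÷ 216 g/cup ≈ 1.3 cup
vegetable oil: 150 mL × 5/2 ÷ 240 mL/cup ≈ 1.6 cup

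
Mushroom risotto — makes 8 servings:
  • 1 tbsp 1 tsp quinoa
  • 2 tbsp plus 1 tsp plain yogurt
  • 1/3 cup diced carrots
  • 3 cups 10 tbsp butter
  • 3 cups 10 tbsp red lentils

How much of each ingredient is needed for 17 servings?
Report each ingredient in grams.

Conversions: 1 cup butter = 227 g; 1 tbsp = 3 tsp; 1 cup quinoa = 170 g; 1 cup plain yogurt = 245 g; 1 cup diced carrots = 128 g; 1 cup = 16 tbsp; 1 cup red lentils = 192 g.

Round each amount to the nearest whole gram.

Scaling factor: 17/8 = 2.125.
quinoa: (1 tbsp + 1 tsp = 4/3 tbsp) × 17/8 ÷ 16 tbsp/cup × 170 g/cup ≈ 30 g
plain yogurt: (2 tbsp + 1 tsp = 7/3 tbsp) × 17/8 ÷ 16 tbsp/cup × 245 g/cup ≈ 76 g
diced carrots: 1/3 cup × 17/8 × 128 g/cup ≈ 91 g
butter: (3 cup + 10 tbsp = 3.625 cup) × 17/8 × 227 g/cup ≈ 1749 g
red lentils: (3 cup + 10 tbsp = 3.625 cup) × 17/8 × 192 g/cup = 1479 g

quinoa: 30 g; plain yogurt: 76 g; diced carrots: 91 g; butter: 1749 g; red lentils: 1479 g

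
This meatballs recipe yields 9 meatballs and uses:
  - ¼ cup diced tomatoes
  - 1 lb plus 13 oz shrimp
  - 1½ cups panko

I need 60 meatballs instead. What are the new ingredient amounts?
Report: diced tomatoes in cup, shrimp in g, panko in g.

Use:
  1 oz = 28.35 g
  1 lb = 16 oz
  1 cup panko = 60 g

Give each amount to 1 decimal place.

Scaling factor: 60/9 = 20/3.
diced tomatoes: 0.25 cup × 20/3 ≈ 1.7 cup
shrimp: (1 lb + 13 oz = 1.8125 lb) × 20/3 × 16 oz/lb × 28.35 g/oz = 5481.0 g
panko: 1.5 cup × 20/3 × 60 g/cup = 600.0 g

diced tomatoes: 1.7 cup; shrimp: 5481.0 g; panko: 600.0 g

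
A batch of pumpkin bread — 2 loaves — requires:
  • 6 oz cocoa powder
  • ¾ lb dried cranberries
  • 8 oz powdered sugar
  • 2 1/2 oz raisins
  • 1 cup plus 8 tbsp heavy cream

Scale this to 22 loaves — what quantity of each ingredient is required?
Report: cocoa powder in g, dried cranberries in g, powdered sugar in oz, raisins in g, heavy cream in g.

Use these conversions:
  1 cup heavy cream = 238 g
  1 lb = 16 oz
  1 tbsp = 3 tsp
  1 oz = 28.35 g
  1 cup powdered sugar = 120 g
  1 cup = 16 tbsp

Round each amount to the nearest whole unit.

cocoa powder: 1871 g; dried cranberries: 3742 g; powdered sugar: 88 oz; raisins: 780 g; heavy cream: 3927 g

Scaling factor: 22/2 = 11.
cocoa powder: 6 oz × 11 × 28.35 g/oz ≈ 1871 g
dried cranberries: 0.75 lb × 11 × 16 oz/lb × 28.35 g/oz ≈ 3742 g
powdered sugar: 8 oz × 11 = 88 oz
raisins: 2.5 oz × 11 × 28.35 g/oz ≈ 780 g
heavy cream: (1 cup + 8 tbsp = 1.5 cup) × 11 × 238 g/cup = 3927 g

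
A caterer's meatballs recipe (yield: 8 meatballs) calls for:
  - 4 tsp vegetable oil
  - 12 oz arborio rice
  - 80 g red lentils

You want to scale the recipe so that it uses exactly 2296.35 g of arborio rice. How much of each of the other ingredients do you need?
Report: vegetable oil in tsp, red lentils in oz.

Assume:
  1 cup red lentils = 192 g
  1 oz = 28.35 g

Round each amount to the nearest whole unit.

vegetable oil: 27 tsp; red lentils: 19 oz

The original recipe has 340.2 g of arborio rice, so the scaling factor is 2296.35 ÷ 340.2 = 27/4 = 6.75.
vegetable oil: 4 tsp × 27/4 = 27 tsp
red lentils: 80 g × 27/4 ÷ 28.35 g/oz ≈ 19 oz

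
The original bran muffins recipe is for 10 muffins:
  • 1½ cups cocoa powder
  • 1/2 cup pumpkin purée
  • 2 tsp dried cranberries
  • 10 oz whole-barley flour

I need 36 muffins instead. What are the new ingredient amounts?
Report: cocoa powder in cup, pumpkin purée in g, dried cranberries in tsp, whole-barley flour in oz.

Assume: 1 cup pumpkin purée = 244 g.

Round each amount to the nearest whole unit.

cocoa powder: 5 cup; pumpkin purée: 439 g; dried cranberries: 7 tsp; whole-barley flour: 36 oz

Scaling factor: 36/10 = 18/5 = 3.6.
cocoa powder: 1.5 cup × 18/5 ≈ 5 cup
pumpkin purée: 0.5 cup × 18/5 × 244 g/cup ≈ 439 g
dried cranberries: 2 tsp × 18/5 ≈ 7 tsp
whole-barley flour: 10 oz × 18/5 = 36 oz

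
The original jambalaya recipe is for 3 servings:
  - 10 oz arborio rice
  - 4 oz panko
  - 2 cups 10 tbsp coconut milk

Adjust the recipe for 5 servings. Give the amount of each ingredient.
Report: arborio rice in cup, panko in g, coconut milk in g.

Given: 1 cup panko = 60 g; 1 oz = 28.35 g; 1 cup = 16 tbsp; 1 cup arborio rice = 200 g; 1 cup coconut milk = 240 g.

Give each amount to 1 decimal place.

arborio rice: 2.4 cup; panko: 189.0 g; coconut milk: 1050.0 g

Scaling factor: 5/3.
arborio rice: 10 oz × 5/3 × 28.35 g/oz ÷ 200 g/cup ≈ 2.4 cup
panko: 4 oz × 5/3 × 28.35 g/oz = 189.0 g
coconut milk: (2 cup + 10 tbsp = 2.625 cup) × 5/3 × 240 g/cup = 1050.0 g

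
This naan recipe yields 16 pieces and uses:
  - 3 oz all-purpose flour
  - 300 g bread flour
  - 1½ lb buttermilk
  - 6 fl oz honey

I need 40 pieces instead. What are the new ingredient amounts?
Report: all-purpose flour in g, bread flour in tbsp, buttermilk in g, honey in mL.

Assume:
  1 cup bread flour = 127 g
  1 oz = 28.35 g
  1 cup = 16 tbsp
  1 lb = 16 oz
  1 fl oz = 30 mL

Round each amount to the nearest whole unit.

Scaling factor: 40/16 = 5/2 = 2.5.
all-purpose flour: 3 oz × 5/2 × 28.35 g/oz ≈ 213 g
bread flour: 300 g × 5/2 ÷ 127 g/cup × 16 tbsp/cup ≈ 94 tbsp
buttermilk: 1.5 lb × 5/2 × 16 oz/lb × 28.35 g/oz = 1701 g
honey: 6 fl oz × 5/2 × 30 mL/fl oz = 450 mL

all-purpose flour: 213 g; bread flour: 94 tbsp; buttermilk: 1701 g; honey: 450 mL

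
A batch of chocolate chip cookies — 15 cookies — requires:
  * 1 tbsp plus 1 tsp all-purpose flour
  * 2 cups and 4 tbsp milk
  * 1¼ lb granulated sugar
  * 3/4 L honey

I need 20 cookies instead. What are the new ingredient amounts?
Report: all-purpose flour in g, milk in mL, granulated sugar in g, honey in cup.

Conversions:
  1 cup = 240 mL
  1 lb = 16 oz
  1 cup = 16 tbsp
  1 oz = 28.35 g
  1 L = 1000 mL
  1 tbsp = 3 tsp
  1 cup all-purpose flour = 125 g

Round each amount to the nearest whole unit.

Scaling factor: 20/15 = 4/3.
all-purpose flour: (1 tbsp + 1 tsp = 4/3 tbsp) × 4/3 ÷ 16 tbsp/cup × 125 g/cup ≈ 14 g
milk: (2 cup + 4 tbsp = 2.25 cup) × 4/3 × 240 mL/cup = 720 mL
granulated sugar: 1.25 lb × 4/3 × 16 oz/lb × 28.35 g/oz = 756 g
honey: 0.75 L × 4/3 × 1000 mL/L ÷ 240 mL/cup ≈ 4 cup

all-purpose flour: 14 g; milk: 720 mL; granulated sugar: 756 g; honey: 4 cup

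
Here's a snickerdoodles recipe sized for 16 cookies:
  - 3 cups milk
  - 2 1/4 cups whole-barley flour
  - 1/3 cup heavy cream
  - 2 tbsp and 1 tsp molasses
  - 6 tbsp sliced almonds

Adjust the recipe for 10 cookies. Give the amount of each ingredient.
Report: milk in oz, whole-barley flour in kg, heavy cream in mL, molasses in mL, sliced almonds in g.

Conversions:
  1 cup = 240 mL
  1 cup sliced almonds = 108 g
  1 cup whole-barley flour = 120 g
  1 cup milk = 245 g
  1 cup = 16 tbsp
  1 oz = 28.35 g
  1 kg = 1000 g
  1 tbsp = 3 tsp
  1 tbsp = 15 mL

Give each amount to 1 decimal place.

milk: 16.2 oz; whole-barley flour: 0.2 kg; heavy cream: 50.0 mL; molasses: 21.9 mL; sliced almonds: 25.3 g

Scaling factor: 10/16 = 5/8 = 0.625.
milk: 3 cup × 5/8 × 245 g/cup ÷ 28.35 g/oz ≈ 16.2 oz
whole-barley flour: 2.25 cup × 5/8 × 120 g/cup ÷ 1000 g/kg ≈ 0.2 kg
heavy cream: 1/3 cup × 5/8 × 240 mL/cup = 50.0 mL
molasses: (2 tbsp + 1 tsp = 7/3 tbsp) × 5/8 × 15 mL/tbsp ≈ 21.9 mL
sliced almonds: 6 tbsp × 5/8 ÷ 16 tbsp/cup × 108 g/cup ≈ 25.3 g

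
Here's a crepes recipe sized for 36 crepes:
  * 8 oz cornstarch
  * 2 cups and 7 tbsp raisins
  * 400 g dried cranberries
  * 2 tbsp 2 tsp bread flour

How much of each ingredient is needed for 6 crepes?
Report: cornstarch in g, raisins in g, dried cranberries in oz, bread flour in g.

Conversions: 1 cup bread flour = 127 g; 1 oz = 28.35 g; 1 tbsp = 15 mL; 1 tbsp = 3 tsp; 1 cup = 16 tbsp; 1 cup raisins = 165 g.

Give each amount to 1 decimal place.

Scaling factor: 6/36 = 1/6.
cornstarch: 8 oz × 1/6 × 28.35 g/oz = 37.8 g
raisins: (2 cup + 7 tbsp = 2.4375 cup) × 1/6 × 165 g/cup ≈ 67.0 g
dried cranberries: 400 g × 1/6 ÷ 28.35 g/oz ≈ 2.4 oz
bread flour: (2 tbsp + 2 tsp = 8/3 tbsp) × 1/6 ÷ 16 tbsp/cup × 127 g/cup ≈ 3.5 g

cornstarch: 37.8 g; raisins: 67.0 g; dried cranberries: 2.4 oz; bread flour: 3.5 g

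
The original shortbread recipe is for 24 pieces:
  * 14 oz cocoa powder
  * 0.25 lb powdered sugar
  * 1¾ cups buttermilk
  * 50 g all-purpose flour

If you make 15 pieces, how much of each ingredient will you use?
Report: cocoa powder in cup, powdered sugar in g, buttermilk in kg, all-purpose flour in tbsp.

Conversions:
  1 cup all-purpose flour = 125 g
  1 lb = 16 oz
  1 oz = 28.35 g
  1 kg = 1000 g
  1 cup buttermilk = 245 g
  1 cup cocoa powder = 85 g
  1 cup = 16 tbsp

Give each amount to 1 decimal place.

cocoa powder: 2.9 cup; powdered sugar: 70.9 g; buttermilk: 0.3 kg; all-purpose flour: 4.0 tbsp

Scaling factor: 15/24 = 5/8 = 0.625.
cocoa powder: 14 oz × 5/8 × 28.35 g/oz ÷ 85 g/cup ≈ 2.9 cup
powdered sugar: 0.25 lb × 5/8 × 16 oz/lb × 28.35 g/oz ≈ 70.9 g
buttermilk: 1.75 cup × 5/8 × 245 g/cup ÷ 1000 g/kg ≈ 0.3 kg
all-purpose flour: 50 g × 5/8 ÷ 125 g/cup × 16 tbsp/cup = 4.0 tbsp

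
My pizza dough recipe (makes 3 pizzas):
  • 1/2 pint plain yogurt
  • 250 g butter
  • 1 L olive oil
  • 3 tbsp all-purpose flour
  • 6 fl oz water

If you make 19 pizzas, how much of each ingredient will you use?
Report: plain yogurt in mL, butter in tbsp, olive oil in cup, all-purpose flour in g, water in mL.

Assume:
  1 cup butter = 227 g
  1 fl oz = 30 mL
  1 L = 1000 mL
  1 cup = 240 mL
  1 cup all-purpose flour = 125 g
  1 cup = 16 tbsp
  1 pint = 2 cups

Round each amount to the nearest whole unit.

plain yogurt: 1520 mL; butter: 112 tbsp; olive oil: 26 cup; all-purpose flour: 148 g; water: 1140 mL

Scaling factor: 19/3.
plain yogurt: 0.5 pint × 19/3 × 2 cup/pint × 240 mL/cup = 1520 mL
butter: 250 g × 19/3 ÷ 227 g/cup × 16 tbsp/cup ≈ 112 tbsp
olive oil: 1 L × 19/3 × 1000 mL/L ÷ 240 mL/cup ≈ 26 cup
all-purpose flour: 3 tbsp × 19/3 ÷ 16 tbsp/cup × 125 g/cup ≈ 148 g
water: 6 fl oz × 19/3 × 30 mL/fl oz = 1140 mL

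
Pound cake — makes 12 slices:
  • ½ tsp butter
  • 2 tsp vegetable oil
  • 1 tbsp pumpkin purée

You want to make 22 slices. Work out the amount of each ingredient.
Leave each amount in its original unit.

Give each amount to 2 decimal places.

butter: 0.92 tsp; vegetable oil: 3.67 tsp; pumpkin purée: 1.83 tbsp

Scaling factor: 22/12 = 11/6.
butter: 0.5 tsp × 11/6 ≈ 0.92 tsp
vegetable oil: 2 tsp × 11/6 ≈ 3.67 tsp
pumpkin purée: 1 tbsp × 11/6 ≈ 1.83 tbsp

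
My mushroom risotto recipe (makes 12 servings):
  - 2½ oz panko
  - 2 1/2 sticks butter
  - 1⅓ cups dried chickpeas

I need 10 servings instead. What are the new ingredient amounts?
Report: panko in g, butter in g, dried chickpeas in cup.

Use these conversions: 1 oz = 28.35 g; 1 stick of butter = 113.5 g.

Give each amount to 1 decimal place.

panko: 59.1 g; butter: 236.5 g; dried chickpeas: 1.1 cup

Scaling factor: 10/12 = 5/6.
panko: 2.5 oz × 5/6 × 28.35 g/oz ≈ 59.1 g
butter: 2.5 stick × 5/6 × 113.5 g/stick ≈ 236.5 g
dried chickpeas: 4/3 cup × 5/6 ≈ 1.1 cup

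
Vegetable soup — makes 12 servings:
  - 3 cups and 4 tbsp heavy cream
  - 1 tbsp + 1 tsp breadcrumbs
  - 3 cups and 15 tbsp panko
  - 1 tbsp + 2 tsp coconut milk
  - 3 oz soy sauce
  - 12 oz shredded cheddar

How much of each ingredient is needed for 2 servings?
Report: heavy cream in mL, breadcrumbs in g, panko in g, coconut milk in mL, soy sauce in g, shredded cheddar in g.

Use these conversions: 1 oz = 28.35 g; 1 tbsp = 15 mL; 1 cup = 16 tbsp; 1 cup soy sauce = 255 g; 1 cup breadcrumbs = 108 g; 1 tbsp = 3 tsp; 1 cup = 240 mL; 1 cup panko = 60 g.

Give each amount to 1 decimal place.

heavy cream: 130.0 mL; breadcrumbs: 1.5 g; panko: 39.4 g; coconut milk: 4.2 mL; soy sauce: 14.2 g; shredded cheddar: 56.7 g

Scaling factor: 2/12 = 1/6.
heavy cream: (3 cup + 4 tbsp = 3.25 cup) × 1/6 × 240 mL/cup = 130.0 mL
breadcrumbs: (1 tbsp + 1 tsp = 4/3 tbsp) × 1/6 ÷ 16 tbsp/cup × 108 g/cup = 1.5 g
panko: (3 cup + 15 tbsp = 3.9375 cup) × 1/6 × 60 g/cup ≈ 39.4 g
coconut milk: (1 tbsp + 2 tsp = 5/3 tbsp) × 1/6 × 15 mL/tbsp ≈ 4.2 mL
soy sauce: 3 oz × 1/6 × 28.35 g/oz ≈ 14.2 g
shredded cheddar: 12 oz × 1/6 × 28.35 g/oz = 56.7 g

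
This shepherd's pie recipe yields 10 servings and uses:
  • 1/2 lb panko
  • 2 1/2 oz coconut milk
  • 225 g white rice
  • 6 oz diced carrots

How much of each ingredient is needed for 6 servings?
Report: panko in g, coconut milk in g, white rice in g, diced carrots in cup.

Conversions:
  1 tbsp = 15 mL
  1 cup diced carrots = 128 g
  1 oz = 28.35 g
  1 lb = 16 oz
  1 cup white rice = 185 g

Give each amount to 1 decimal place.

Scaling factor: 6/10 = 3/5 = 0.6.
panko: 0.5 lb × 3/5 × 16 oz/lb × 28.35 g/oz ≈ 136.1 g
coconut milk: 2.5 oz × 3/5 × 28.35 g/oz ≈ 42.5 g
white rice: 225 g × 3/5 = 135.0 g
diced carrots: 6 oz × 3/5 × 28.35 g/oz ÷ 128 g/cup ≈ 0.8 cup

panko: 136.1 g; coconut milk: 42.5 g; white rice: 135.0 g; diced carrots: 0.8 cup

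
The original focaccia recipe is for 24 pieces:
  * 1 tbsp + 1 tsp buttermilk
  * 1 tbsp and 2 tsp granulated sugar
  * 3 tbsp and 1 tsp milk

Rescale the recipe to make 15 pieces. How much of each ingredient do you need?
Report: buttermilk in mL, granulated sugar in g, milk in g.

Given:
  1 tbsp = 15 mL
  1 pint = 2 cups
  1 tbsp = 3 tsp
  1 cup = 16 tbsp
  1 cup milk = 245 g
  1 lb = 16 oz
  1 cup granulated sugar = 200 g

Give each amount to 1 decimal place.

Scaling factor: 15/24 = 5/8 = 0.625.
buttermilk: (1 tbsp + 1 tsp = 4/3 tbsp) × 5/8 × 15 mL/tbsp = 12.5 mL
granulated sugar: (1 tbsp + 2 tsp = 5/3 tbsp) × 5/8 ÷ 16 tbsp/cup × 200 g/cup ≈ 13.0 g
milk: (3 tbsp + 1 tsp = 10/3 tbsp) × 5/8 ÷ 16 tbsp/cup × 245 g/cup ≈ 31.9 g

buttermilk: 12.5 mL; granulated sugar: 13.0 g; milk: 31.9 g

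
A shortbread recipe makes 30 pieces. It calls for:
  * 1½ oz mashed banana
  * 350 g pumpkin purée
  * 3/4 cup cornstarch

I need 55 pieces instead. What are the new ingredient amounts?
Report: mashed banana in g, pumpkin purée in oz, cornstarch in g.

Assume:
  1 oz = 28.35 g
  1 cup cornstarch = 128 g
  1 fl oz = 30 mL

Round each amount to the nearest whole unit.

Scaling factor: 55/30 = 11/6.
mashed banana: 1.5 oz × 11/6 × 28.35 g/oz ≈ 78 g
pumpkin purée: 350 g × 11/6 ÷ 28.35 g/oz ≈ 23 oz
cornstarch: 0.75 cup × 11/6 × 128 g/cup = 176 g

mashed banana: 78 g; pumpkin purée: 23 oz; cornstarch: 176 g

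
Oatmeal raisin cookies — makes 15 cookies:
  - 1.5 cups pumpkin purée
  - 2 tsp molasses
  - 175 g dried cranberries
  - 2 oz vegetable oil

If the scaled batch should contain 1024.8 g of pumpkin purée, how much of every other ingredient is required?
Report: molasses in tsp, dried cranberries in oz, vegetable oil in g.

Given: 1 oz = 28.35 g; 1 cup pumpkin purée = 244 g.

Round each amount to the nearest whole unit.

molasses: 6 tsp; dried cranberries: 17 oz; vegetable oil: 159 g

The original recipe has 366 g of pumpkin purée, so the scaling factor is 1024.8 ÷ 366 = 14/5 = 2.8.
molasses: 2 tsp × 14/5 ≈ 6 tsp
dried cranberries: 175 g × 14/5 ÷ 28.35 g/oz ≈ 17 oz
vegetable oil: 2 oz × 14/5 × 28.35 g/oz ≈ 159 g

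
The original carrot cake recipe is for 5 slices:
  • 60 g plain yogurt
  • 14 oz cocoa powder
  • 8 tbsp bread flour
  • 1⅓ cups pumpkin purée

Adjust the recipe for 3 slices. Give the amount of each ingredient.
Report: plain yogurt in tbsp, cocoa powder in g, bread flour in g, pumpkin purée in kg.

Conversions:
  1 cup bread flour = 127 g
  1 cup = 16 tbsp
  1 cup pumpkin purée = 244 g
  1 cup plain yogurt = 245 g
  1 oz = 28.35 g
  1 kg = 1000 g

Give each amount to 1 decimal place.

Scaling factor: 3/5 = 0.6.
plain yogurt: 60 g × 3/5 ÷ 245 g/cup × 16 tbsp/cup ≈ 2.4 tbsp
cocoa powder: 14 oz × 3/5 × 28.35 g/oz ≈ 238.1 g
bread flour: 8 tbsp × 3/5 ÷ 16 tbsp/cup × 127 g/cup = 38.1 g
pumpkin purée: 4/3 cup × 3/5 × 244 g/cup ÷ 1000 g/kg ≈ 0.2 kg

plain yogurt: 2.4 tbsp; cocoa powder: 238.1 g; bread flour: 38.1 g; pumpkin purée: 0.2 kg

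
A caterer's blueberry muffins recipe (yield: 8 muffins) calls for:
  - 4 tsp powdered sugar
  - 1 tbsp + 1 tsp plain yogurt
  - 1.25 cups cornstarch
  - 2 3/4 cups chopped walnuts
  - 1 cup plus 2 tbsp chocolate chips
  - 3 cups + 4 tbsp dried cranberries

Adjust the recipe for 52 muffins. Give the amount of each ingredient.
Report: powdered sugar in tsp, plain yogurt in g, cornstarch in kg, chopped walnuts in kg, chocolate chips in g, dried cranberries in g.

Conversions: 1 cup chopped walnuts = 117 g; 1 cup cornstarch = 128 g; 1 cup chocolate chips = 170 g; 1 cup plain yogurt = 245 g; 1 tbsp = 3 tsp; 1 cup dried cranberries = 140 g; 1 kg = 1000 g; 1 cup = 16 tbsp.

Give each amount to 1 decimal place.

powdered sugar: 26.0 tsp; plain yogurt: 132.7 g; cornstarch: 1.0 kg; chopped walnuts: 2.1 kg; chocolate chips: 1243.1 g; dried cranberries: 2957.5 g

Scaling factor: 52/8 = 13/2 = 6.5.
powdered sugar: 4 tsp × 13/2 = 26.0 tsp
plain yogurt: (1 tbsp + 1 tsp = 4/3 tbsp) × 13/2 ÷ 16 tbsp/cup × 245 g/cup ≈ 132.7 g
cornstarch: 1.25 cup × 13/2 × 128 g/cup ÷ 1000 g/kg ≈ 1.0 kg
chopped walnuts: 2.75 cup × 13/2 × 117 g/cup ÷ 1000 g/kg ≈ 2.1 kg
chocolate chips: (1 cup + 2 tbsp = 1.125 cup) × 13/2 × 170 g/cup ≈ 1243.1 g
dried cranberries: (3 cup + 4 tbsp = 3.25 cup) × 13/2 × 140 g/cup = 2957.5 g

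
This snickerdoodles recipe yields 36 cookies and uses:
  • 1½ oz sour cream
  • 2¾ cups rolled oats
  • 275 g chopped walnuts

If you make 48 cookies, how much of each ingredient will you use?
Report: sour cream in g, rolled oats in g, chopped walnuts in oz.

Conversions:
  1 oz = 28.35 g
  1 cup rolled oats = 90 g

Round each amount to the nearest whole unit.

sour cream: 57 g; rolled oats: 330 g; chopped walnuts: 13 oz

Scaling factor: 48/36 = 4/3.
sour cream: 1.5 oz × 4/3 × 28.35 g/oz ≈ 57 g
rolled oats: 2.75 cup × 4/3 × 90 g/cup = 330 g
chopped walnuts: 275 g × 4/3 ÷ 28.35 g/oz ≈ 13 oz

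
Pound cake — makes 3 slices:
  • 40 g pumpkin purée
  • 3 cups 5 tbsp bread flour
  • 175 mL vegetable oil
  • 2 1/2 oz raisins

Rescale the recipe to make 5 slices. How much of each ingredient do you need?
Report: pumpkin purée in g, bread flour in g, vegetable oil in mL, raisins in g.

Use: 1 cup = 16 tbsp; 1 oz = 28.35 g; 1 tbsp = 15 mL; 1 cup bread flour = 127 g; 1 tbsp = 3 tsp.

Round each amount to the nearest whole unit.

pumpkin purée: 67 g; bread flour: 701 g; vegetable oil: 292 mL; raisins: 118 g

Scaling factor: 5/3.
pumpkin purée: 40 g × 5/3 ≈ 67 g
bread flour: (3 cup + 5 tbsp = 3.3125 cup) × 5/3 × 127 g/cup ≈ 701 g
vegetable oil: 175 mL × 5/3 ≈ 292 mL
raisins: 2.5 oz × 5/3 × 28.35 g/oz ≈ 118 g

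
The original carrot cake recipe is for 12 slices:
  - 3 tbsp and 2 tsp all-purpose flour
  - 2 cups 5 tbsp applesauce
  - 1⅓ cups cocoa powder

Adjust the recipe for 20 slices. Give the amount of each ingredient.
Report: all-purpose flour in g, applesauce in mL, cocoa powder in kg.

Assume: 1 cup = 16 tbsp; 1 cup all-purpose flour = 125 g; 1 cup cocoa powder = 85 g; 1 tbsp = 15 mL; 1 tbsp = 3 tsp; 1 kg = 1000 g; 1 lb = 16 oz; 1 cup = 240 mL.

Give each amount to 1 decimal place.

all-purpose flour: 47.7 g; applesauce: 925.0 mL; cocoa powder: 0.2 kg

Scaling factor: 20/12 = 5/3.
all-purpose flour: (3 tbsp + 2 tsp = 11/3 tbsp) × 5/3 ÷ 16 tbsp/cup × 125 g/cup ≈ 47.7 g
applesauce: (2 cup + 5 tbsp = 2.3125 cup) × 5/3 × 240 mL/cup = 925.0 mL
cocoa powder: 4/3 cup × 5/3 × 85 g/cup ÷ 1000 g/kg ≈ 0.2 kg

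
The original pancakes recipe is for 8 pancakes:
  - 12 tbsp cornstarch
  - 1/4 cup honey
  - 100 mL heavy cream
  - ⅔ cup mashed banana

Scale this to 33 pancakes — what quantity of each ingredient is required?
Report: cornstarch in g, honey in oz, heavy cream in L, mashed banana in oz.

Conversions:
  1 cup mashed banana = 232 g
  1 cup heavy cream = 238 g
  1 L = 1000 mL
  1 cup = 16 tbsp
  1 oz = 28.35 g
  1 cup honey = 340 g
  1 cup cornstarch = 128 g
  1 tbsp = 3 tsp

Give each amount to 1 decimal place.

cornstarch: 396.0 g; honey: 12.4 oz; heavy cream: 0.4 L; mashed banana: 22.5 oz

Scaling factor: 33/8 = 4.125.
cornstarch: 12 tbsp × 33/8 ÷ 16 tbsp/cup × 128 g/cup = 396.0 g
honey: 0.25 cup × 33/8 × 340 g/cup ÷ 28.35 g/oz ≈ 12.4 oz
heavy cream: 100 mL × 33/8 ÷ 1000 mL/L ≈ 0.4 L
mashed banana: 2/3 cup × 33/8 × 232 g/cup ÷ 28.35 g/oz ≈ 22.5 oz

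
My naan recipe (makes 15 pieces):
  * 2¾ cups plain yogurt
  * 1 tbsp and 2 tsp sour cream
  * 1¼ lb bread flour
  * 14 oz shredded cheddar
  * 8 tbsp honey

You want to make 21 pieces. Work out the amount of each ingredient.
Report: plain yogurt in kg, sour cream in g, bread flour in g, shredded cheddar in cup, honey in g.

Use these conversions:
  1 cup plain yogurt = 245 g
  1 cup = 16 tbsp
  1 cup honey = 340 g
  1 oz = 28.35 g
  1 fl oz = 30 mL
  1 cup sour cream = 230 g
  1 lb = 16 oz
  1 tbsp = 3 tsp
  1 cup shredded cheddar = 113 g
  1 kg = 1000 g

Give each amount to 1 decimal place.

plain yogurt: 0.9 kg; sour cream: 33.5 g; bread flour: 793.8 g; shredded cheddar: 4.9 cup; honey: 238.0 g

Scaling factor: 21/15 = 7/5 = 1.4.
plain yogurt: 2.75 cup × 7/5 × 245 g/cup ÷ 1000 g/kg ≈ 0.9 kg
sour cream: (1 tbsp + 2 tsp = 5/3 tbsp) × 7/5 ÷ 16 tbsp/cup × 230 g/cup ≈ 33.5 g
bread flour: 1.25 lb × 7/5 × 16 oz/lb × 28.35 g/oz = 793.8 g
shredded cheddar: 14 oz × 7/5 × 28.35 g/oz ÷ 113 g/cup ≈ 4.9 cup
honey: 8 tbsp × 7/5 ÷ 16 tbsp/cup × 340 g/cup = 238.0 g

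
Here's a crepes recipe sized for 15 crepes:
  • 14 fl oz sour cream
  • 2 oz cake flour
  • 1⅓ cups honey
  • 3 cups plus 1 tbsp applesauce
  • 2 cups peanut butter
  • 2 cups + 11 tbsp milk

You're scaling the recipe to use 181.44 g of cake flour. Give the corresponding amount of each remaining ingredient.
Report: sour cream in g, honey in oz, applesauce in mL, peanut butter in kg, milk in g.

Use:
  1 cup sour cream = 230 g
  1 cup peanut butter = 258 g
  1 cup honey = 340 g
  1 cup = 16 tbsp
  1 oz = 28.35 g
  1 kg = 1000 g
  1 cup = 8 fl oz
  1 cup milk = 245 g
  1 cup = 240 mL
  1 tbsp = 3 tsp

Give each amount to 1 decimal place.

sour cream: 1288.0 g; honey: 51.2 oz; applesauce: 2352.0 mL; peanut butter: 1.7 kg; milk: 2107.0 g

The original recipe has 56.7 g of cake flour, so the scaling factor is 181.44 ÷ 56.7 = 16/5 = 3.2.
sour cream: 14 fl oz × 16/5 ÷ 8 fl oz/cup × 230 g/cup = 1288.0 g
honey: 4/3 cup × 16/5 × 340 g/cup ÷ 28.35 g/oz ≈ 51.2 oz
applesauce: (3 cup + 1 tbsp = 3.0625 cup) × 16/5 × 240 mL/cup = 2352.0 mL
peanut butter: 2 cup × 16/5 × 258 g/cup ÷ 1000 g/kg ≈ 1.7 kg
milk: (2 cup + 11 tbsp = 2.6875 cup) × 16/5 × 245 g/cup = 2107.0 g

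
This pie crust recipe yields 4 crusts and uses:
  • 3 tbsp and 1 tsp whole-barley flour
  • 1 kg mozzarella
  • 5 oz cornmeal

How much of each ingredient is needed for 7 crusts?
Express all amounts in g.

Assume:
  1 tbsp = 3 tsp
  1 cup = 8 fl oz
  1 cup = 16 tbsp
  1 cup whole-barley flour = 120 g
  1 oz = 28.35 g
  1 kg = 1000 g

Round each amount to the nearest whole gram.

whole-barley flour: 44 g; mozzarella: 1750 g; cornmeal: 248 g

Scaling factor: 7/4 = 1.75.
whole-barley flour: (3 tbsp + 1 tsp = 10/3 tbsp) × 7/4 ÷ 16 tbsp/cup × 120 g/cup ≈ 44 g
mozzarella: 1 kg × 7/4 × 1000 g/kg = 1750 g
cornmeal: 5 oz × 7/4 × 28.35 g/oz ≈ 248 g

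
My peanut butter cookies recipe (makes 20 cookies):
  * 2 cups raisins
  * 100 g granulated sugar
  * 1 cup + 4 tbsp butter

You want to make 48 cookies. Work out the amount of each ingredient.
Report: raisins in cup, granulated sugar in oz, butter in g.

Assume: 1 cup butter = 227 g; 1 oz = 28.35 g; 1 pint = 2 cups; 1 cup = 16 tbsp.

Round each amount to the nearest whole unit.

raisins: 5 cup; granulated sugar: 8 oz; butter: 681 g

Scaling factor: 48/20 = 12/5 = 2.4.
raisins: 2 cup × 12/5 ≈ 5 cup
granulated sugar: 100 g × 12/5 ÷ 28.35 g/oz ≈ 8 oz
butter: (1 cup + 4 tbsp = 1.25 cup) × 12/5 × 227 g/cup = 681 g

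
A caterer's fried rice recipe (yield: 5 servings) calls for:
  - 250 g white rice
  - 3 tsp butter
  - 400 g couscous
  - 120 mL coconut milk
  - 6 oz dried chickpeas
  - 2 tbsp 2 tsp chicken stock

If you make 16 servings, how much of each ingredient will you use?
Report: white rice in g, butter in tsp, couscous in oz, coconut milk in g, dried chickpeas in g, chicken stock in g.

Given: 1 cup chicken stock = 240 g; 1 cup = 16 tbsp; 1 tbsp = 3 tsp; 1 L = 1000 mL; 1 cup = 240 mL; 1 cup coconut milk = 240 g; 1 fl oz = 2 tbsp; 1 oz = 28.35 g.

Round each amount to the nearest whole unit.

Scaling factor: 16/5 = 3.2.
white rice: 250 g × 16/5 = 800 g
butter: 3 tsp × 16/5 ≈ 10 tsp
couscous: 400 g × 16/5 ÷ 28.35 g/oz ≈ 45 oz
coconut milk: 120 mL × 16/5 ÷ 240 mL/cup × 240 g/cup = 384 g
dried chickpeas: 6 oz × 16/5 × 28.35 g/oz ≈ 544 g
chicken stock: (2 tbsp + 2 tsp = 8/3 tbsp) × 16/5 ÷ 16 tbsp/cup × 240 g/cup = 128 g

white rice: 800 g; butter: 10 tsp; couscous: 45 oz; coconut milk: 384 g; dried chickpeas: 544 g; chicken stock: 128 g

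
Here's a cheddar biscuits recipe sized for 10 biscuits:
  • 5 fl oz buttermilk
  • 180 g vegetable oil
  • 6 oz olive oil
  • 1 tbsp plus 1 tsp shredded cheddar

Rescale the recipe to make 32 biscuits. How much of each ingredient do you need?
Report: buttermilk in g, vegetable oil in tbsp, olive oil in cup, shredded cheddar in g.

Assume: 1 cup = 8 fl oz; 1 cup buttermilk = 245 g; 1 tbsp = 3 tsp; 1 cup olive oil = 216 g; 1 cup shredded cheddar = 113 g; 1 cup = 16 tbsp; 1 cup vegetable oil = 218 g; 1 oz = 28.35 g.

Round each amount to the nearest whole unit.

buttermilk: 490 g; vegetable oil: 42 tbsp; olive oil: 3 cup; shredded cheddar: 30 g

Scaling factor: 32/10 = 16/5 = 3.2.
buttermilk: 5 fl oz × 16/5 ÷ 8 fl oz/cup × 245 g/cup = 490 g
vegetable oil: 180 g × 16/5 ÷ 218 g/cup × 16 tbsp/cup ≈ 42 tbsp
olive oil: 6 oz × 16/5 × 28.35 g/oz ÷ 216 g/cup ≈ 3 cup
shredded cheddar: (1 tbsp + 1 tsp = 4/3 tbsp) × 16/5 ÷ 16 tbsp/cup × 113 g/cup ≈ 30 g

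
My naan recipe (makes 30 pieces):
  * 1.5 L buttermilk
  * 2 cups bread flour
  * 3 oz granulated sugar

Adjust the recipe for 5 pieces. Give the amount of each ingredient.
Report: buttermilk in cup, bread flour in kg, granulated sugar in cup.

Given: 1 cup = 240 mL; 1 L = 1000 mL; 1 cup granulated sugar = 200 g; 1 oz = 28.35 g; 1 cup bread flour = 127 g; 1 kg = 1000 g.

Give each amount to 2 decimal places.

Scaling factor: 5/30 = 1/6.
buttermilk: 1.5 L × 1/6 × 1000 mL/L ÷ 240 mL/cup ≈ 1.04 cup
bread flour: 2 cup × 1/6 × 127 g/cup ÷ 1000 g/kg ≈ 0.04 kg
granulated sugar: 3 oz × 1/6 × 28.35 g/oz ÷ 200 g/cup ≈ 0.07 cup

buttermilk: 1.04 cup; bread flour: 0.04 kg; granulated sugar: 0.07 cup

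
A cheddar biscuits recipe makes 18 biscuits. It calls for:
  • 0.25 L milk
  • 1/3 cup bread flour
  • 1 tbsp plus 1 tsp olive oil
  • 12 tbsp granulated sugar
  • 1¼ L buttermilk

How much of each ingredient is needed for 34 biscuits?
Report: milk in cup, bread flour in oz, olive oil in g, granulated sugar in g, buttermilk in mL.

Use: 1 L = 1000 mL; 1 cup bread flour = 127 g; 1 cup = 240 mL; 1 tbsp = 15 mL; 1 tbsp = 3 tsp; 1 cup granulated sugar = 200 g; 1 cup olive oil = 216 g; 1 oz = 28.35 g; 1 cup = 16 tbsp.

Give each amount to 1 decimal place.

Scaling factor: 34/18 = 17/9.
milk: 0.25 L × 17/9 × 1000 mL/L ÷ 240 mL/cup ≈ 2.0 cup
bread flour: 1/3 cup × 17/9 × 127 g/cup ÷ 28.35 g/oz ≈ 2.8 oz
olive oil: (1 tbsp + 1 tsp = 4/3 tbsp) × 17/9 ÷ 16 tbsp/cup × 216 g/cup = 34.0 g
granulated sugar: 12 tbsp × 17/9 ÷ 16 tbsp/cup × 200 g/cup ≈ 283.3 g
buttermilk: 1.25 L × 17/9 × 1000 mL/L ≈ 2361.1 mL

milk: 2.0 cup; bread flour: 2.8 oz; olive oil: 34.0 g; granulated sugar: 283.3 g; buttermilk: 2361.1 mL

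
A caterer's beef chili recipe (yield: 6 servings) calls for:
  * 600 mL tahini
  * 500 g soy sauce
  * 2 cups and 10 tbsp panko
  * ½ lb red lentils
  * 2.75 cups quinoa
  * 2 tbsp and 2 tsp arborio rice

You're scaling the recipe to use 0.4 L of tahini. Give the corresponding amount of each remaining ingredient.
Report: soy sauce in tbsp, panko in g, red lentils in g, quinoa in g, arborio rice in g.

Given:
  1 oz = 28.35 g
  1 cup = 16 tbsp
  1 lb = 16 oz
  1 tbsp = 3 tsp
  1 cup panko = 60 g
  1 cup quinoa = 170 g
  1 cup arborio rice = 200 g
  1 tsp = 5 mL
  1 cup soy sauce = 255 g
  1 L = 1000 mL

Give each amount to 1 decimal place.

The original recipe has 0.6 L of tahini, so the scaling factor is 0.4 ÷ 0.6 = 2/3.
soy sauce: 500 g × 2/3 ÷ 255 g/cup × 16 tbsp/cup ≈ 20.9 tbsp
panko: (2 cup + 10 tbsp = 2.625 cup) × 2/3 × 60 g/cup = 105.0 g
red lentils: 0.5 lb × 2/3 × 16 oz/lb × 28.35 g/oz = 151.2 g
quinoa: 2.75 cup × 2/3 × 170 g/cup ≈ 311.7 g
arborio rice: (2 tbsp + 2 tsp = 8/3 tbsp) × 2/3 ÷ 16 tbsp/cup × 200 g/cup ≈ 22.2 g

soy sauce: 20.9 tbsp; panko: 105.0 g; red lentils: 151.2 g; quinoa: 311.7 g; arborio rice: 22.2 g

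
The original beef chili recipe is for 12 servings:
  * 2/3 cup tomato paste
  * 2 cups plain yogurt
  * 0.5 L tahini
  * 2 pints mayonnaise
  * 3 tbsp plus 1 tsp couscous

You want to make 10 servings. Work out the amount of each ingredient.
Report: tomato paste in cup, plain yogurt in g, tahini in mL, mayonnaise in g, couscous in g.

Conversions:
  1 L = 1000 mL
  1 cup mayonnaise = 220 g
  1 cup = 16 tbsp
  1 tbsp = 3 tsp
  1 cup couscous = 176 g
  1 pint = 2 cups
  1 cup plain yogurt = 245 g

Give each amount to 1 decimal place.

tomato paste: 0.6 cup; plain yogurt: 408.3 g; tahini: 416.7 mL; mayonnaise: 733.3 g; couscous: 30.6 g

Scaling factor: 10/12 = 5/6.
tomato paste: 2/3 cup × 5/6 ≈ 0.6 cup
plain yogurt: 2 cup × 5/6 × 245 g/cup ≈ 408.3 g
tahini: 0.5 L × 5/6 × 1000 mL/L ≈ 416.7 mL
mayonnaise: 2 pint × 5/6 × 2 cup/pint × 220 g/cup ≈ 733.3 g
couscous: (3 tbsp + 1 tsp = 10/3 tbsp) × 5/6 ÷ 16 tbsp/cup × 176 g/cup ≈ 30.6 g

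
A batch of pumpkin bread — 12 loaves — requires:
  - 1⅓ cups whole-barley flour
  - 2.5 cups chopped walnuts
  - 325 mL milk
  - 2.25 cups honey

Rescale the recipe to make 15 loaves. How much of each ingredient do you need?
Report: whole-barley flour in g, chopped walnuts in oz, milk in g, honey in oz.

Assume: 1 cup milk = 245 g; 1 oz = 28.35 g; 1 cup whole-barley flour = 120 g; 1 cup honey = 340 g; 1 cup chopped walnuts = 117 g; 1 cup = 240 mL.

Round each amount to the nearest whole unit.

whole-barley flour: 200 g; chopped walnuts: 13 oz; milk: 415 g; honey: 34 oz

Scaling factor: 15/12 = 5/4 = 1.25.
whole-barley flour: 4/3 cup × 5/4 × 120 g/cup = 200 g
chopped walnuts: 2.5 cup × 5/4 × 117 g/cup ÷ 28.35 g/oz ≈ 13 oz
milk: 325 mL × 5/4 ÷ 240 mL/cup × 245 g/cup ≈ 415 g
honey: 2.25 cup × 5/4 × 340 g/cup ÷ 28.35 g/oz ≈ 34 oz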